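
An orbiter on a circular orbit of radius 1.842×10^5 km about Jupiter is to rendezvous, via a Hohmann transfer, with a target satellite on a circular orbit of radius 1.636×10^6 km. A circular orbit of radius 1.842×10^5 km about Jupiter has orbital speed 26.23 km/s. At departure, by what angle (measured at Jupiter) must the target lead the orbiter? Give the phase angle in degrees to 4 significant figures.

φ = 105.3°

From the circular-orbit relation v² = μ/r at r = 1.842×10^5 km: μ = v²r = (26.23)² × 1.842×10^5 = 1.26732×10^8 km³/s².
Semi-major axis of the transfer orbit: a_t = (1.842×10^5 + 1.636×10^6)/2 = 9.101×10^5 km.
The half-period of the transfer ellipse is t = π√(a_t³/μ) = 2.422928×10^5 s.
The target's mean motion on its circular orbit is ω₂ = √(μ/r₂³) = 5.379825×10^-6 rad/s.
Angle swept by the target during transfer: ω₂·t = 1.30349 rad = 74.68°.
The orbiter traverses 180° on the transfer ellipse, so the target must lead by 180° − 74.68° = 105.3°.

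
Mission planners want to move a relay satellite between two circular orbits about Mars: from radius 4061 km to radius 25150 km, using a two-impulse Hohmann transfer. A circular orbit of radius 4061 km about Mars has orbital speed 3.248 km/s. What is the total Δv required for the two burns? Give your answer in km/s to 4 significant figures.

From the circular-orbit relation v² = μ/r at r = 4061 km: μ = v²r = (3.248)² × 4061 = 42841.5 km³/s².
Transfer-ellipse semi-major axis a_t = (r₁ + r₂)/2 = (4061 + 25150)/2 = 14605.5 km.
Circular speed at r₁: v₁ = √(μ/r₁) = √(42841.5/4061) = 3.248 km/s.
On the transfer ellipse at r₁, v² = μ(2/r − 1/a) gives v_p = √[μ(2/r₁ − 1/a_t)] = 4.262 km/s.
First burn Δv₁ = |v_p − v₁| = 1.014 km/s.
Circular speed at r₂: v₂ = √(μ/r₂) = 1.30516 km/s.
Transfer-orbit speed at r₂: v_a = √[μ(2/r₂ − 1/a_t)] = 0.688211 km/s.
Second burn Δv₂ = |v₂ − v_a| = 0.6169 km/s.
Total Δv = Δv₁ + Δv₂ = 1.631 km/s.

Δv = 1.631 km/s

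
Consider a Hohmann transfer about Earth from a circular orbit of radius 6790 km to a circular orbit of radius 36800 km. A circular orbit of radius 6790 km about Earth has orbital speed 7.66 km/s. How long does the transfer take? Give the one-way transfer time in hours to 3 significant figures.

From the circular-orbit relation v² = μ/r at r = 6790 km: μ = v²r = (7.66)² × 6790 = 3.98407×10^5 km³/s².
Semi-major axis of the transfer orbit: a_t = (6790 + 36800)/2 = 21795 km.
By Kepler's third law the transfer-orbit period is T = 2π√(a_t³/μ), so t = T/2 = 16010 s.
Converting: 16010 s ÷ 3600 s/hour = 4.45 hours.

t = 4.45 hours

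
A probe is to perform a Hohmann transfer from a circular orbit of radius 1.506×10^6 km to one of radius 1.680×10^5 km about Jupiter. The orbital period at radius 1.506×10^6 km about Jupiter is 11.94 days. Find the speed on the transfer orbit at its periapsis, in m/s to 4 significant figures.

v = 36840 m/s

From Kepler's third law T² = 4π²r³/μ at r = 1.506×10^6 km, T = 11.94 days = 11.94 × 86400 s = 1.031616×10^6 s: μ = 4π²r³/T² = 1.26706×10^8 km³/s².
Transfer-ellipse semi-major axis a_t = (r₁ + r₂)/2 = (1.506×10^6 + 1.680×10^5)/2 = 8.370×10^5 km.
The periapsis of the transfer ellipse is at r = 1.680×10^5 km.
Applying v² = μ(2/r − 1/a_t): v = 36.84 km/s.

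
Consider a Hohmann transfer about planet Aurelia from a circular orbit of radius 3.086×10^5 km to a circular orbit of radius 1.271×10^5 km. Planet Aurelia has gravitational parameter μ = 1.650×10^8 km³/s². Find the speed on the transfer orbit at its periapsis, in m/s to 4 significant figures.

Semi-major axis of the transfer orbit: a_t = (3.086×10^5 + 1.271×10^5)/2 = 2.1785×10^5 km.
At periapsis, r = 1.271×10^5 km.
Applying v² = μ(2/r − 1/a_t): v = 42.88 km/s.

v = 42880 m/s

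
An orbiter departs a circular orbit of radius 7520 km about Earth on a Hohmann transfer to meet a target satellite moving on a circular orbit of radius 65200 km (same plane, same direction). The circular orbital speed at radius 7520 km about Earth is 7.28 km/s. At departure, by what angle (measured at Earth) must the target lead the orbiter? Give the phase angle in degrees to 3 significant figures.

From the circular-orbit relation v² = μ/r at r = 7520 km: μ = v²r = (7.28)² × 7520 = 3.98548×10^5 km³/s².
Semi-major axis of the transfer orbit: a_t = (7520 + 65200)/2 = 36360 km.
Transfer time t = π√(a_t³/μ) = 34502 s.
Target angular speed ω₂ = √(μ/r₂³) = 3.7920×10^-5 rad/s.
Angle swept by the target during transfer: ω₂·t = 1.3083 rad = 74.96°.
Arrival is 180° from departure on the ellipse, so φ = 180° − 74.96° = 105°.

φ = 105°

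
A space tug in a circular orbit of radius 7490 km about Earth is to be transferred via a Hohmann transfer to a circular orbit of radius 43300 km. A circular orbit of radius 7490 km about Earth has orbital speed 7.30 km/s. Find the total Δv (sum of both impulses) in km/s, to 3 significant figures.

From the circular-orbit relation v² = μ/r at r = 7490 km: μ = v²r = (7.30)² × 7490 = 3.99142×10^5 km³/s².
Transfer-ellipse semi-major axis a_t = (r₁ + r₂)/2 = (7490 + 43300)/2 = 25395 km.
At r₁ the circular-orbit speed is v₁ = √(μ/r₁) = 7.300 km/s.
On the transfer ellipse at r₁, vis-viva gives v_p = √[μ(2/r₁ − 1/a_t)] = 9.532 km/s.
First burn Δv₁ = |v_p − v₁| = 2.232 km/s.
Circular speed at r₂: v₂ = √(μ/r₂) = 3.036 km/s.
Transfer-orbit speed at r₂: v_a = √[μ(2/r₂ − 1/a_t)] = 1.649 km/s.
Second burn Δv₂ = |v₂ − v_a| = 1.387 km/s.
Δv = Δv₁ + Δv₂ = 2.232 + 1.387 = 3.619 km/s.

Δv = 3.62 km/s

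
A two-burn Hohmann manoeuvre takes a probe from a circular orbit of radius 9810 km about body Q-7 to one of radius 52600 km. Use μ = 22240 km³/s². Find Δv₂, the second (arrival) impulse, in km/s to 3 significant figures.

Transfer-ellipse semi-major axis a_t = (r₁ + r₂)/2 = (9810 + 52600)/2 = 31205 km.
Circular speed at r = 52600 km: v_c = √(μ/r) = 0.65024 km/s.
Vis-viva on the transfer ellipse at r = 52600 km gives v_t = √[μ(2/r − 1/a_t)] = 0.36458 km/s.
Δv₂ = |v_t − v_c| = |0.36458 − 0.65024| = 0.2857 km/s.

Δv₂ = 0.286 km/s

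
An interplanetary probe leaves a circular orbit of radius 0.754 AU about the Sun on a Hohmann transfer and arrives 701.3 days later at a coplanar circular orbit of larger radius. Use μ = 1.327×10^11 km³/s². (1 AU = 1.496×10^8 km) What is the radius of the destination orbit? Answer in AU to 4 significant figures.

In km: r₁ = 0.754 × 1.496×10^8 = 1.127984×10^8 km.
Transfer time t = 701.3 days = 6.059232×10^7 s, and t = π√(a_t³/μ).
So a_t = (μ t²/π²)^(1/3) = (1.327×10^11 × (6.059232×10^7)² / π²)^(1/3) = 3.6683×10^8 km.
Since a_t = (r₁ + r₂)/2, r₂ = 2a_t − r₁ = 2×3.6683×10^8 − 1.127984×10^8 = 6.208616×10^8 km.
In AU: r₂ = 6.208616×10^8 / 1.496×10^8 = 4.150 AU.

r₂ = 4.150 AU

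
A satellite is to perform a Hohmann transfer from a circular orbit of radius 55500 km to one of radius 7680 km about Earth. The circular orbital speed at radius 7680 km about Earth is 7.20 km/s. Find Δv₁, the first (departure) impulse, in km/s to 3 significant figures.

Δv₁ = 1.36 km/s

From the circular-orbit relation v² = μ/r at r = 7680 km: μ = v²r = (7.20)² × 7680 = 3.98131×10^5 km³/s².
The Hohmann ellipse has a_t = (r₁ + r₂)/2 = 31590 km.
On the circular orbit at r = 55500 km, v_c = √(μ/r) = 2.6783 km/s.
Vis-viva on the transfer ellipse at r = 55500 km gives v_t = √[μ(2/r − 1/a_t)] = 1.3206 km/s.
Δv₁ = |v_t − v_c| = |1.3206 − 2.6783| = 1.358 km/s.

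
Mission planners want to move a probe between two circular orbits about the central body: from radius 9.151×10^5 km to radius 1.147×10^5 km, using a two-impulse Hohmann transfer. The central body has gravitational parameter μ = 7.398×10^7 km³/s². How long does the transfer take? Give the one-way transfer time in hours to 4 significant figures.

The Hohmann ellipse has a_t = (r₁ + r₂)/2 = 5.149×10^5 km.
Half the transfer-orbit period gives t = π√(a_t³/μ) = 1.3495×10^5 s.
Converting: 1.3495×10^5 s ÷ 3600 s/hour = 37.49 hours.

t = 37.49 hours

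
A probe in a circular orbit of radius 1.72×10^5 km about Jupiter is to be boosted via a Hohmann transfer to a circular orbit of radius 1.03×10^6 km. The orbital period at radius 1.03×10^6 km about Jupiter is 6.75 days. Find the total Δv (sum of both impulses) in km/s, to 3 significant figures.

Δv = 13.6 km/s

From Kepler's third law T² = 4π²r³/μ at r = 1.03×10^6 km, T = 6.75 days = 6.75 × 86400 s = 5.832×10^5 s: μ = 4π²r³/T² = 1.26834×10^8 km³/s².
Transfer-ellipse semi-major axis a_t = (r₁ + r₂)/2 = (1.720×10^5 + 1.030×10^6)/2 = 6.010×10^5 km.
Circular speed at r₁: v₁ = √(μ/r₁) = √(1.26834×10^8/1.720×10^5) = 27.1553 km/s.
Transfer-orbit speed at r₁ (vis-viva): v_p = √[μ(2/r₁ − 1/a_t)] = 35.5497 km/s.
First burn Δv₁ = |v_p − v₁| = 8.394 km/s.
At r₂, v₂ = √(μ/r₂) = 11.0968 km/s.
Transfer-orbit speed at r₂: v_a = √[μ(2/r₂ − 1/a_t)] = 5.93645 km/s.
Second burn Δv₂ = |v₂ − v_a| = 5.160 km/s.
Total Δv = Δv₁ + Δv₂ = 13.55 km/s.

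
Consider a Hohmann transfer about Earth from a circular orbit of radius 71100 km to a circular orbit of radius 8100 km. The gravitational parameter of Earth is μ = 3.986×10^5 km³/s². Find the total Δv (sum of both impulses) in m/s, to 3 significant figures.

The Hohmann ellipse has a_t = (r₁ + r₂)/2 = 39600 km.
Circular speed at r₁: v₁ = √(μ/r₁) = √(3.986×10^5/71100) = 2.368 km/s.
Transfer-orbit speed at r₁ (v² = μ(2/r − 1/a)): v_a = √[μ(2/r₁ − 1/a_t)] = 1.071 km/s.
First burn Δv₁ = |v_a − v₁| = 1.297 km/s.
At r₂, v₂ = √(μ/r₂) = 7.015 km/s.
Transfer-orbit speed at r₂: v_p = √[μ(2/r₂ − 1/a_t)] = 9.400 km/s.
Second burn Δv₂ = |v₂ − v_p| = 2.385 km/s.
Δv = Δv₁ + Δv₂ = 1.297 + 2.385 = 3.682 km/s.

Δv = 3680 m/s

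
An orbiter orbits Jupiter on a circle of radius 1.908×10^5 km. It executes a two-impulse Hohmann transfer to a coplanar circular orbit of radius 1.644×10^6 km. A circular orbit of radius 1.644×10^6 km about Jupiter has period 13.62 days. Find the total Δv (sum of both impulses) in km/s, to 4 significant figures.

Δv = 13.50 km/s

From Kepler's third law T² = 4π²r³/μ at r = 1.644×10^6 km, T = 13.62 days = 13.62 × 86400 s = 1.176768×10^6 s: μ = 4π²r³/T² = 1.26673×10^8 km³/s².
The Hohmann ellipse has a_t = (r₁ + r₂)/2 = 9.174×10^5 km.
Circular speed at r₁: v₁ = √(μ/r₁) = √(1.26673×10^8/1.908×10^5) = 25.766 km/s.
On the transfer ellipse at r₁, vis-viva gives v_p = √[μ(2/r₁ − 1/a_t)] = 34.492 km/s.
First burn Δv₁ = |v_p − v₁| = 8.726 km/s.
Circular speed at r₂: v₂ = √(μ/r₂) = 8.778 km/s.
Transfer-orbit speed at r₂: v_a = √[μ(2/r₂ − 1/a_t)] = 4.003 km/s.
Second burn Δv₂ = |v₂ − v_a| = 4.775 km/s.
Total Δv = Δv₁ + Δv₂ = 13.50 km/s.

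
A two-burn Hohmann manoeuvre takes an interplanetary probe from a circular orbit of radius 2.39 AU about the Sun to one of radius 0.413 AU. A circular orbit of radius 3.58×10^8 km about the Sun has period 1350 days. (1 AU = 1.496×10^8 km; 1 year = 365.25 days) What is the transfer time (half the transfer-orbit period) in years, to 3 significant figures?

From Kepler's third law T² = 4π²r³/μ at r = 3.58×10^8 km, T = 1350 days = 1350 × 86400 s = 1.1664×10^8 s: μ = 4π²r³/T² = 1.33142×10^11 km³/s².
In km: r₁ = 2.39 × 1.496×10^8 = 3.57544×10^8 km; r₂ = 0.413 × 1.496×10^8 = 6.17848×10^7 km.
The Hohmann ellipse has a_t = (r₁ + r₂)/2 = 2.096644×10^8 km.
Transfer time t = π√(a_t³/μ) = π√((2.096644×10^8)³ / 1.33142×10^11) = 2.614×10^7 s.
Converting: 2.614×10^7 s ÷ 3.15576×10^7 s/year (365.25 × 86400) = 0.828 years.

t = 0.828 years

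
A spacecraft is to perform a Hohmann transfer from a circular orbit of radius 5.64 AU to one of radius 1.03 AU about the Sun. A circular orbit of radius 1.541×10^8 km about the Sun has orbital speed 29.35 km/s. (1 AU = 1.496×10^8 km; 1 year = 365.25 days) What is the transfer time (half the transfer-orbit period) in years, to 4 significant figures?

t = 3.045 years

From the circular-orbit relation v² = μ/r at r = 1.541×10^8 km: μ = v²r = (29.35)² × 1.541×10^8 = 1.32745×10^11 km³/s².
In km: r₁ = 5.64 × 1.496×10^8 = 8.43744×10^8 km; r₂ = 1.03 × 1.496×10^8 = 1.54088×10^8 km.
Transfer-ellipse semi-major axis a_t = (r₁ + r₂)/2 = (8.43744×10^8 + 1.54088×10^8)/2 = 4.98916×10^8 km.
By Kepler's third law the transfer-orbit period is T = 2π√(a_t³/μ), so t = T/2 = 9.609×10^7 s.
Converting: 9.609×10^7 s ÷ 3.15576×10^7 s/year (365.25 × 86400) = 3.045 years.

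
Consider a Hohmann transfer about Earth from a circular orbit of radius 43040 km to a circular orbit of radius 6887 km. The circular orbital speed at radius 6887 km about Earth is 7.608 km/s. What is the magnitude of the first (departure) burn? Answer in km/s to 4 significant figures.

From the circular-orbit relation v² = μ/r at r = 6887 km: μ = v²r = (7.608)² × 6887 = 3.98631×10^5 km³/s².
The Hohmann ellipse has a_t = (r₁ + r₂)/2 = 24963.5 km.
Circular speed at r = 43040 km: v_c = √(μ/r) = 3.043 km/s.
Transfer-orbit speed at the same r (vis-viva, a = a_t): v_t = √[μ(2/r − 1/a_t)] = 1.598 km/s.
Δv₁ = |v_t − v_c| = |1.598 − 3.043| = 1.445 km/s.

Δv₁ = 1.445 km/s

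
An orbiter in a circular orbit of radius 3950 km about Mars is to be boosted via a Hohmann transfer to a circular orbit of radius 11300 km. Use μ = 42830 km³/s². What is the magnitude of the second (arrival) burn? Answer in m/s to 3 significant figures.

Δv₂ = 546 m/s

The Hohmann ellipse has a_t = (r₁ + r₂)/2 = 7625 km.
On the circular orbit at r = 11300 km, v_c = √(μ/r) = 1.94686 km/s.
Transfer-orbit speed at the same r (vis-viva, a = a_t): v_t = √[μ(2/r − 1/a_t)] = 1.40124 km/s.
Δv₂ = |v_t − v_c| = |1.40124 − 1.94686| = 0.5456 km/s.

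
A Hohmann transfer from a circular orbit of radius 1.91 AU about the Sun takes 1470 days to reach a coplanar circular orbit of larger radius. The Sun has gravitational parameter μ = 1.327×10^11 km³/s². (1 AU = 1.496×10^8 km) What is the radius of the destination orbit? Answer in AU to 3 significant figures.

In km: r₁ = 1.91 × 1.496×10^8 = 2.85736×10^8 km.
Transfer time t = 1470 days = 1.27008×10^8 s, and t = π√(a_t³/μ).
So a_t = (μ t²/π²)^(1/3) = (1.327×10^11 × (1.27008×10^8)² / π²)^(1/3) = 6.0082×10^8 km.
Since a_t = (r₁ + r₂)/2, r₂ = 2a_t − r₁ = 2×6.0082×10^8 − 2.85736×10^8 = 9.15904×10^8 km.
In AU: r₂ = 9.15904×10^8 / 1.496×10^8 = 6.12 AU.

r₂ = 6.12 AU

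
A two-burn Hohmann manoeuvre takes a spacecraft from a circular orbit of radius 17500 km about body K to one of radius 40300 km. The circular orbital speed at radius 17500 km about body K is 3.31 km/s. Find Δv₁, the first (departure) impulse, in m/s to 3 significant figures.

From the circular-orbit relation v² = μ/r at r = 17500 km: μ = v²r = (3.31)² × 17500 = 1.91732×10^5 km³/s².
Transfer-ellipse semi-major axis a_t = (r₁ + r₂)/2 = (17500 + 40300)/2 = 28900 km.
Circular speed at r = 17500 km: v_c = √(μ/r) = 3.3100 km/s.
Vis-viva on the transfer ellipse at r = 17500 km gives v_t = √[μ(2/r − 1/a_t)] = 3.9087 km/s.
Δv₁ = |v_t − v_c| = |3.9087 − 3.3100| = 0.5987 km/s.

Δv₁ = 599 m/s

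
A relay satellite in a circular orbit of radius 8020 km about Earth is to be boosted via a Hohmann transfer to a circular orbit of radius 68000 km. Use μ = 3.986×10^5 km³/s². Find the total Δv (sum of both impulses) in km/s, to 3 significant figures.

Δv = 3.69 km/s

Transfer-ellipse semi-major axis a_t = (r₁ + r₂)/2 = (8020 + 68000)/2 = 38010 km.
Circular speed at r₁: v₁ = √(μ/r₁) = √(3.986×10^5/8020) = 7.0499 km/s.
Transfer-orbit speed at r₁ (vis-viva): v_p = √[μ(2/r₁ − 1/a_t)] = 9.4295 km/s.
First burn Δv₁ = |v_p − v₁| = 2.380 km/s.
At r₂, v₂ = √(μ/r₂) = 2.421 km/s.
Transfer-orbit speed at r₂: v_a = √[μ(2/r₂ − 1/a_t)] = 1.112 km/s.
Second burn Δv₂ = |v₂ − v_a| = 1.309 km/s.
Δv = Δv₁ + Δv₂ = 2.380 + 1.309 = 3.689 km/s.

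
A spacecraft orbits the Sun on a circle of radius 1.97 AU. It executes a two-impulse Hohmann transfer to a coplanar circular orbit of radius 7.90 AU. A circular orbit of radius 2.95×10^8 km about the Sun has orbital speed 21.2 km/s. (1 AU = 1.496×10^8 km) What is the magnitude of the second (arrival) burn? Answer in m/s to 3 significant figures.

Δv₂ = 3900 m/s

From the circular-orbit relation v² = μ/r at r = 2.95×10^8 km: μ = v²r = (21.2)² × 2.95×10^8 = 1.32585×10^11 km³/s².
In km: r₁ = 1.97 × 1.496×10^8 = 2.94712×10^8 km; r₂ = 7.90 × 1.496×10^8 = 1.18184×10^9 km.
The Hohmann ellipse has a_t = (r₁ + r₂)/2 = 7.38276×10^8 km.
Circular speed at r = 1.18184×10^9 km: v_c = √(μ/r) = 10.592 km/s.
Vis-viva on the transfer ellipse at r = 1.18184×10^9 km gives v_t = √[μ(2/r − 1/a_t)] = 6.6920 km/s.
Δv₂ = |v_t − v_c| = |6.6920 − 10.592| = 3.900 km/s.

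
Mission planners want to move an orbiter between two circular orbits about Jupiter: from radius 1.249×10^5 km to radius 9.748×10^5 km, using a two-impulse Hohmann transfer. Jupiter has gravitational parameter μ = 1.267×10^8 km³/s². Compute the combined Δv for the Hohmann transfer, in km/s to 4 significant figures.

Δv = 16.52 km/s

Semi-major axis of the transfer orbit: a_t = (1.249×10^5 + 9.748×10^5)/2 = 5.4985×10^5 km.
Circular speed at r₁: v₁ = √(μ/r₁) = √(1.267×10^8/1.249×10^5) = 31.8498 km/s.
Transfer-orbit speed at r₁ (vis-viva equation): v_p = √[μ(2/r₁ − 1/a_t)] = 42.4075 km/s.
First burn Δv₁ = |v_p − v₁| = 10.5577 km/s.
Circular speed at r₂: v₂ = √(μ/r₂) = 11.400675 km/s.
Transfer-orbit speed at r₂: v_a = √[μ(2/r₂ − 1/a_t)] = 5.4336249 km/s.
Second burn Δv₂ = |v₂ − v_a| = 5.96705 km/s.
Total Δv = Δv₁ + Δv₂ = 16.52 km/s.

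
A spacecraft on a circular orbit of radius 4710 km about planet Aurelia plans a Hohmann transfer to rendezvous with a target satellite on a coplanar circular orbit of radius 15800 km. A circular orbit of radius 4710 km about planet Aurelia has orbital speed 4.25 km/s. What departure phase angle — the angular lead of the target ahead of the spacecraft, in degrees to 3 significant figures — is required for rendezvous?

From the circular-orbit relation v² = μ/r at r = 4710 km: μ = v²r = (4.25)² × 4710 = 85074.4 km³/s².
The Hohmann ellipse has a_t = (r₁ + r₂)/2 = 10255 km.
The half-period of the transfer ellipse is t = π√(a_t³/μ) = 11185.5 s.
The target's mean motion on its circular orbit is ω₂ = √(μ/r₂³) = 1.46863×10^-4 rad/s.
Angle swept by the target during transfer: ω₂·t = 1.6427 rad = 94.12°.
The spacecraft traverses 180° on the transfer ellipse, so the target must lead by 180° − 94.12° = 85.9°.

φ = 85.9°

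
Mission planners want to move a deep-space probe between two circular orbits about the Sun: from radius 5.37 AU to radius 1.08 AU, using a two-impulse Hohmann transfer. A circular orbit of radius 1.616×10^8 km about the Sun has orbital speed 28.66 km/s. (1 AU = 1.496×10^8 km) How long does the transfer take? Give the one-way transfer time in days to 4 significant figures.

t = 1058 days

From the circular-orbit relation v² = μ/r at r = 1.616×10^8 km: μ = v²r = (28.66)² × 1.616×10^8 = 1.32738×10^11 km³/s².
In km: r₁ = 5.37 × 1.496×10^8 = 8.03352×10^8 km; r₂ = 1.08 × 1.496×10^8 = 1.61568×10^8 km.
The Hohmann ellipse has a_t = (r₁ + r₂)/2 = 4.8246×10^8 km.
By Kepler's third law the transfer-orbit period is T = 2π√(a_t³/μ), so t = T/2 = 9.138×10^7 s.
Converting: 9.138×10^7 s ÷ 86400 s/day = 1058 days.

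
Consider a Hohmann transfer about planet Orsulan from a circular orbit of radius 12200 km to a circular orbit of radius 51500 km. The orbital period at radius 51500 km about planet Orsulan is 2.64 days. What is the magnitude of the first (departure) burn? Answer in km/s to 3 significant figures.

Δv₁ = 0.792 km/s

From Kepler's third law T² = 4π²r³/μ at r = 51500 km, T = 2.64 days = 2.64 × 86400 s = 2.28096×10^5 s: μ = 4π²r³/T² = 1.03644×10^5 km³/s².
Transfer-ellipse semi-major axis a_t = (r₁ + r₂)/2 = (12200 + 51500)/2 = 31850 km.
On the circular orbit at r = 12200 km, v_c = √(μ/r) = 2.9147 km/s.
Vis-viva on the transfer ellipse at r = 12200 km gives v_t = √[μ(2/r − 1/a_t)] = 3.7063 km/s.
Δv₁ = |v_t − v_c| = |3.7063 − 2.9147| = 0.7916 km/s.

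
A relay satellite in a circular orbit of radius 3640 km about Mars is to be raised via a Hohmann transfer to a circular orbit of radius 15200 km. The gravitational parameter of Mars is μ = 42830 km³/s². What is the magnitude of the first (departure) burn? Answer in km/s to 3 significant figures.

Semi-major axis of the transfer orbit: a_t = (3640 + 15200)/2 = 9420 km.
Circular speed at r = 3640 km: v_c = √(μ/r) = 3.4302 km/s.
Transfer-orbit speed at the same r (vis-viva, a = a_t): v_t = √[μ(2/r − 1/a_t)] = 4.3573 km/s.
Δv₁ = |v_t − v_c| = |4.3573 − 3.4302| = 0.9271 km/s.

Δv₁ = 0.927 km/s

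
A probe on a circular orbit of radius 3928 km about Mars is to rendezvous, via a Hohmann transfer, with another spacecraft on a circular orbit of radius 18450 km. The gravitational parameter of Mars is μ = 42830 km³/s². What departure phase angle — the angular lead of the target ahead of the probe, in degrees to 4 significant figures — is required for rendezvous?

φ = 94.99°

Transfer-ellipse semi-major axis a_t = (r₁ + r₂)/2 = (3928 + 18450)/2 = 11189 km.
Transfer time t = π√(a_t³/μ) = 17966 s.
Target angular speed ω₂ = √(μ/r₂³) = 8.2581×10^-5 rad/s.
Angle swept by the target during transfer: ω₂·t = 1.4837 rad = 85.01°.
The probe traverses 180° on the transfer ellipse, so the target must lead by 180° − 85.01° = 94.99°.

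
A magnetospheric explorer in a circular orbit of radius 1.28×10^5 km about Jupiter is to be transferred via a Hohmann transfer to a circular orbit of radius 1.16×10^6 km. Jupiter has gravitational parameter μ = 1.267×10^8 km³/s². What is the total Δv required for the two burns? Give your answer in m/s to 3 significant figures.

Δv = 16600 m/s

Transfer-ellipse semi-major axis a_t = (r₁ + r₂)/2 = (1.280×10^5 + 1.160×10^6)/2 = 6.440×10^5 km.
Circular speed at r₁: v₁ = √(μ/r₁) = √(1.267×10^8/1.280×10^5) = 31.46 km/s.
On the transfer ellipse at r₁, vis-viva equation gives v_p = √[μ(2/r₁ − 1/a_t)] = 42.22 km/s.
First burn Δv₁ = |v_p − v₁| = 10.76 km/s.
Circular speed at r₂: v₂ = √(μ/r₂) = 10.451 km/s.
Transfer-orbit speed at r₂: v_a = √[μ(2/r₂ − 1/a_t)] = 4.6593 km/s.
Second burn Δv₂ = |v₂ − v_a| = 5.792 km/s.
Δv = Δv₁ + Δv₂ = 10.76 + 5.792 = 16.55 km/s.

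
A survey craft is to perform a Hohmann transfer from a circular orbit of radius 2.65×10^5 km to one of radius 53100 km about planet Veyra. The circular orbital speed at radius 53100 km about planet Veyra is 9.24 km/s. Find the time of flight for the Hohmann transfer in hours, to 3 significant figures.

t = 26.0 hours

From the circular-orbit relation v² = μ/r at r = 53100 km: μ = v²r = (9.24)² × 53100 = 4.53355×10^6 km³/s².
The Hohmann ellipse has a_t = (r₁ + r₂)/2 = 1.5905×10^5 km.
Transfer time t = π√(a_t³/μ) = π√((1.5905×10^5)³ / 4.53355×10^6) = 93590 s.
Converting: 93590 s ÷ 3600 s/hour = 26.0 hours.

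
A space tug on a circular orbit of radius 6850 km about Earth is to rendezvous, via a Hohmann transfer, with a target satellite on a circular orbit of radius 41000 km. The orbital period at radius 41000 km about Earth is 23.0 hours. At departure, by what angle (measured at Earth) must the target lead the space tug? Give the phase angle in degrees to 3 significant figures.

φ = 99.8°

From Kepler's third law T² = 4π²r³/μ at r = 41000 km, T = 23.0 hours = 23.0 × 3600 s = 82800 s: μ = 4π²r³/T² = 3.96872×10^5 km³/s².
The Hohmann ellipse has a_t = (r₁ + r₂)/2 = 23925 km.
Transfer time t = π√(a_t³/μ) = 18455 s.
Target angular speed ω₂ = √(μ/r₂³) = 7.5884×10^-5 rad/s.
Angle swept by the target during transfer: ω₂·t = 1.4004 rad = 80.24°.
Arrival is 180° from departure on the ellipse, so φ = 180° − 80.24° = 99.8°.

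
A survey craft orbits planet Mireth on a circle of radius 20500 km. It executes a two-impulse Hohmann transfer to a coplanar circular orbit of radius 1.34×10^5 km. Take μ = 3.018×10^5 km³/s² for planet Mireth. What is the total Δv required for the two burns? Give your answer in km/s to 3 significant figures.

Δv = 1.94 km/s

Semi-major axis of the transfer orbit: a_t = (20500 + 1.340×10^5)/2 = 77250 km.
At r₁ the circular-orbit speed is v₁ = √(μ/r₁) = 3.8369 km/s.
On the transfer ellipse at r₁, vis-viva equation gives v_p = √[μ(2/r₁ − 1/a_t)] = 5.0534 km/s.
First burn Δv₁ = |v_p − v₁| = 1.2165 km/s.
Circular speed at r₂: v₂ = √(μ/r₂) = 1.50075 km/s.
Transfer-orbit speed at r₂: v_a = √[μ(2/r₂ − 1/a_t)] = 0.773099 km/s.
Second burn Δv₂ = |v₂ − v_a| = 0.72765 km/s.
Total Δv = Δv₁ + Δv₂ = 1.944 km/s.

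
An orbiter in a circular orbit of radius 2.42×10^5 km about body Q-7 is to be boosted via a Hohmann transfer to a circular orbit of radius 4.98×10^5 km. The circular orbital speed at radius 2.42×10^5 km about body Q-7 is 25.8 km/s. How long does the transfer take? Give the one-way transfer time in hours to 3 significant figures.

t = 15.5 hours

From the circular-orbit relation v² = μ/r at r = 2.42×10^5 km: μ = v²r = (25.8)² × 2.42×10^5 = 1.61085×10^8 km³/s².
Transfer-ellipse semi-major axis a_t = (r₁ + r₂)/2 = (2.420×10^5 + 4.980×10^5)/2 = 3.700×10^5 km.
Half the transfer-orbit period gives t = π√(a_t³/μ) = 55710 s.
Converting: 55710 s ÷ 3600 s/hour = 15.5 hours.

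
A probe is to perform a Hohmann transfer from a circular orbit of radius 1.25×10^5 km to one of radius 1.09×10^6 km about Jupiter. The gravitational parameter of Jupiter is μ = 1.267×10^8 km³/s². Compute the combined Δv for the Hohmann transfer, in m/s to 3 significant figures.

Δv = 16700 m/s

The Hohmann ellipse has a_t = (r₁ + r₂)/2 = 6.075×10^5 km.
At r₁ the circular-orbit speed is v₁ = √(μ/r₁) = 31.84 km/s.
Transfer-orbit speed at r₁ (vis-viva): v_p = √[μ(2/r₁ − 1/a_t)] = 42.65 km/s.
First burn Δv₁ = |v_p − v₁| = 10.81 km/s.
Circular speed at r₂: v₂ = √(μ/r₂) = 10.7814 km/s.
Transfer-orbit speed at r₂: v_a = √[μ(2/r₂ − 1/a_t)] = 4.89054 km/s.
Second burn Δv₂ = |v₂ − v_a| = 5.891 km/s.
Total Δv = Δv₁ + Δv₂ = 16.70 km/s.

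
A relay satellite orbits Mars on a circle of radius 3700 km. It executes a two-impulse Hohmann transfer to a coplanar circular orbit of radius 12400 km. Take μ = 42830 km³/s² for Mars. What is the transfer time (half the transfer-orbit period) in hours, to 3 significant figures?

t = 3.05 hours

Semi-major axis of the transfer orbit: a_t = (3700 + 12400)/2 = 8050 km.
By Kepler's third law the transfer-orbit period is T = 2π√(a_t³/μ), so t = T/2 = 10964 s.
Converting: 10964 s ÷ 3600 s/hour = 3.05 hours.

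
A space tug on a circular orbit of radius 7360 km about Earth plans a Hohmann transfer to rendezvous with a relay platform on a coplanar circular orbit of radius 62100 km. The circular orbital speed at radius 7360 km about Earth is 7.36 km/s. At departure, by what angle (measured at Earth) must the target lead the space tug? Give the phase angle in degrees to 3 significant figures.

φ = 105°

From the circular-orbit relation v² = μ/r at r = 7360 km: μ = v²r = (7.36)² × 7360 = 3.98688×10^5 km³/s².
Transfer-ellipse semi-major axis a_t = (r₁ + r₂)/2 = (7360 + 62100)/2 = 34730 km.
Transfer time t = π√(a_t³/μ) = 32203 s.
The target's mean motion on its circular orbit is ω₂ = √(μ/r₂³) = 4.0802×10^-5 rad/s.
Angle swept by the target during transfer: ω₂·t = 1.3139 rad = 75.28°.
The space tug traverses 180° on the transfer ellipse, so the target must lead by 180° − 75.28° = 105°.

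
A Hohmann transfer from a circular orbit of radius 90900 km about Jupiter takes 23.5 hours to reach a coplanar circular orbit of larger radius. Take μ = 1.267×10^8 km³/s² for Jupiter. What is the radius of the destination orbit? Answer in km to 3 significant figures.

r₂ = 8.12×10^5 km

Transfer time t = 23.5 hours = 84600 s, and t = π√(a_t³/μ).
So a_t = (μ t²/π²)^(1/3) = (1.267×10^8 × (84600)² / π²)^(1/3) = 4.5124×10^5 km.
Since a_t = (r₁ + r₂)/2, r₂ = 2a_t − r₁ = 2×4.5124×10^5 − 90900 = 8.1158×10^5 km.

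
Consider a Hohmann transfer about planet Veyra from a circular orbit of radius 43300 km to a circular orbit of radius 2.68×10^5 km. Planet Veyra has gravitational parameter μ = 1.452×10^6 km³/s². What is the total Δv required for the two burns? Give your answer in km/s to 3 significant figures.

The Hohmann ellipse has a_t = (r₁ + r₂)/2 = 1.5565×10^5 km.
At r₁ the circular-orbit speed is v₁ = √(μ/r₁) = 5.791 km/s.
Transfer-orbit speed at r₁ (v² = μ(2/r − 1/a)): v_p = √[μ(2/r₁ − 1/a_t)] = 7.599 km/s.
First burn Δv₁ = |v_p − v₁| = 1.808 km/s.
At r₂, v₂ = √(μ/r₂) = 2.328 km/s.
Transfer-orbit speed at r₂: v_a = √[μ(2/r₂ − 1/a_t)] = 1.228 km/s.
Second burn Δv₂ = |v₂ − v_a| = 1.100 km/s.
Total Δv = Δv₁ + Δv₂ = 2.908 km/s.

Δv = 2.91 km/s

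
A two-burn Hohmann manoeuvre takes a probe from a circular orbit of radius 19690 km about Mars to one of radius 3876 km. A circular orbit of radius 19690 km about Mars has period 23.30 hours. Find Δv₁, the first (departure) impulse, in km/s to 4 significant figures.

Δv₁ = 0.6290 km/s

From Kepler's third law T² = 4π²r³/μ at r = 19690 km, T = 23.30 hours = 23.30 × 3600 s = 83880 s: μ = 4π²r³/T² = 42833.2 km³/s².
Semi-major axis of the transfer orbit: a_t = (19690 + 3876)/2 = 11783 km.
Circular speed at r = 19690 km: v_c = √(μ/r) = 1.4749 km/s.
Vis-viva on the transfer ellipse at r = 19690 km gives v_t = √[μ(2/r − 1/a_t)] = 0.84592 km/s.
Δv₁ = |v_t − v_c| = |0.84592 − 1.4749| = 0.6290 km/s.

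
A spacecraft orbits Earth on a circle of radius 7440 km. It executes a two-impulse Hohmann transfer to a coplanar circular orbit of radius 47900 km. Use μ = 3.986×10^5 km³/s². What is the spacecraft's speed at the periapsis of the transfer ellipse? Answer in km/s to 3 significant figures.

Semi-major axis of the transfer orbit: a_t = (7440 + 47900)/2 = 27670 km.
At periapsis, r = 7440 km.
Applying v² = μ(2/r − 1/a_t): v = 9.630 km/s.

v = 9.63 km/s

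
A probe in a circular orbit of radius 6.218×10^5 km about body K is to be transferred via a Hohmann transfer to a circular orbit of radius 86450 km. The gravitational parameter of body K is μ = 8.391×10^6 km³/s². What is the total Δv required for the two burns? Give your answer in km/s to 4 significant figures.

Δv = 5.061 km/s

Semi-major axis of the transfer orbit: a_t = (6.218×10^5 + 86450)/2 = 3.54125×10^5 km.
Circular speed at r₁: v₁ = √(μ/r₁) = √(8.391×10^6/6.218×10^5) = 3.67351 km/s.
Transfer-orbit speed at r₁ (vis-viva): v_a = √[μ(2/r₁ − 1/a_t)] = 1.81504 km/s.
First burn Δv₁ = |v_a − v₁| = 1.858 km/s.
Circular speed at r₂: v₂ = √(μ/r₂) = 9.8520 km/s.
Transfer-orbit speed at r₂: v_p = √[μ(2/r₂ − 1/a_t)] = 13.055 km/s.
Second burn Δv₂ = |v₂ − v_p| = 3.203 km/s.
Δv = Δv₁ + Δv₂ = 1.858 + 3.203 = 5.061 km/s.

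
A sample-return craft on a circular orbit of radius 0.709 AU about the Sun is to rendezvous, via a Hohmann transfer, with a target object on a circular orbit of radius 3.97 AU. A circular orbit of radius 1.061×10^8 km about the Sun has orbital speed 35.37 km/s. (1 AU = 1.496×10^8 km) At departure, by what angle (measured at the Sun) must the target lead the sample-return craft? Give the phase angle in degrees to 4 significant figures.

φ = 98.57°

From the circular-orbit relation v² = μ/r at r = 1.061×10^8 km: μ = v²r = (35.37)² × 1.061×10^8 = 1.32735×10^11 km³/s².
In km: r₁ = 0.709 × 1.496×10^8 = 1.060664×10^8 km; r₂ = 3.97 × 1.496×10^8 = 5.93912×10^8 km.
Transfer-ellipse semi-major axis a_t = (r₁ + r₂)/2 = (1.060664×10^8 + 5.93912×10^8)/2 = 3.499892×10^8 km.
The half-period of the transfer ellipse is t = π√(a_t³/μ) = 5.6460×10^7 s.
Target angular speed ω₂ = √(μ/r₂³) = 2.5172×10^-8 rad/s.
Angle swept by the target during transfer: ω₂·t = 1.4212 rad = 81.43°.
Arrival is 180° from departure on the ellipse, so φ = 180° − 81.43° = 98.57°.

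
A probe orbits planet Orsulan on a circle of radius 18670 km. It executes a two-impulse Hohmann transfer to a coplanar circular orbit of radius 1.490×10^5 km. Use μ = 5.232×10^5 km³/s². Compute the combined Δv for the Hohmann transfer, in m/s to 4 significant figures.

Δv = 2753 m/s

The Hohmann ellipse has a_t = (r₁ + r₂)/2 = 83835 km.
At r₁ the circular-orbit speed is v₁ = √(μ/r₁) = 5.29373 km/s.
On the transfer ellipse at r₁, v² = μ(2/r − 1/a) gives v_p = √[μ(2/r₁ − 1/a_t)] = 7.05736 km/s.
First burn Δv₁ = |v_p − v₁| = 1.7636 km/s.
At r₂, v₂ = √(μ/r₂) = 1.873876 km/s.
Transfer-orbit speed at r₂: v_a = √[μ(2/r₂ − 1/a_t)] = 0.8843012 km/s.
Second burn Δv₂ = |v₂ − v_a| = 0.98957 km/s.
Total Δv = Δv₁ + Δv₂ = 2.753 km/s.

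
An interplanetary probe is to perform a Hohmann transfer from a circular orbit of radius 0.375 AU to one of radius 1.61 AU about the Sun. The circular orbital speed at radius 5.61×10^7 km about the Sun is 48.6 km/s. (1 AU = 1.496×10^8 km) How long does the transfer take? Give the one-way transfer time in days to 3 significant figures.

From the circular-orbit relation v² = μ/r at r = 5.61×10^7 km: μ = v²r = (48.6)² × 5.61×10^7 = 1.32506×10^11 km³/s².
In km: r₁ = 0.375 × 1.496×10^8 = 5.610×10^7 km; r₂ = 1.61 × 1.496×10^8 = 2.40856×10^8 km.
Semi-major axis of the transfer orbit: a_t = (5.610×10^7 + 2.40856×10^8)/2 = 1.48478×10^8 km.
By Kepler's third law the transfer-orbit period is T = 2π√(a_t³/μ), so t = T/2 = 1.561×10^7 s.
Converting: 1.561×10^7 s ÷ 86400 s/day = 181 days.

t = 181 days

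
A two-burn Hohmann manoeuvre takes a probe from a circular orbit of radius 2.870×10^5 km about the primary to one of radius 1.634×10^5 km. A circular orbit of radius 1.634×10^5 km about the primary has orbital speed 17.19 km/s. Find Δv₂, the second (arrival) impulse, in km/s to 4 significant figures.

Δv₂ = 2.216 km/s

From the circular-orbit relation v² = μ/r at r = 1.634×10^5 km: μ = v²r = (17.19)² × 1.634×10^5 = 4.82841×10^7 km³/s².
Transfer-ellipse semi-major axis a_t = (r₁ + r₂)/2 = (2.870×10^5 + 1.634×10^5)/2 = 2.252×10^5 km.
On the circular orbit at r = 1.634×10^5 km, v_c = √(μ/r) = 17.190 km/s.
Vis-viva on the transfer ellipse at r = 1.634×10^5 km gives v_t = √[μ(2/r − 1/a_t)] = 19.406 km/s.
Δv₂ = |v_t − v_c| = |19.406 − 17.190| = 2.216 km/s.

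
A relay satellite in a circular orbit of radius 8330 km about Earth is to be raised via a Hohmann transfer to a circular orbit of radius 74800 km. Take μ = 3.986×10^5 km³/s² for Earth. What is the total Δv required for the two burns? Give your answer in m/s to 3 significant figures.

The Hohmann ellipse has a_t = (r₁ + r₂)/2 = 41565 km.
Circular speed at r₁: v₁ = √(μ/r₁) = √(3.986×10^5/8330) = 6.9175 km/s.
Transfer-orbit speed at r₁ (vis-viva equation): v_p = √[μ(2/r₁ − 1/a_t)] = 9.2797 km/s.
First burn Δv₁ = |v_p − v₁| = 2.362 km/s.
Circular speed at r₂: v₂ = √(μ/r₂) = 2.308 km/s.
Transfer-orbit speed at r₂: v_a = √[μ(2/r₂ − 1/a_t)] = 1.033 km/s.
Second burn Δv₂ = |v₂ − v_a| = 1.275 km/s.
Δv = Δv₁ + Δv₂ = 2.362 + 1.275 = 3.637 km/s.

Δv = 3640 m/s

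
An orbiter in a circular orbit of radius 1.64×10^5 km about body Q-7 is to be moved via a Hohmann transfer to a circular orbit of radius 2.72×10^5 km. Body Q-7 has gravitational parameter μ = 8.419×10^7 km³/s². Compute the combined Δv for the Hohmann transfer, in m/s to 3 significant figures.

Δv = 4980 m/s

Transfer-ellipse semi-major axis a_t = (r₁ + r₂)/2 = (1.640×10^5 + 2.720×10^5)/2 = 2.180×10^5 km.
Circular speed at r₁: v₁ = √(μ/r₁) = √(8.419×10^7/1.640×10^5) = 22.657 km/s.
On the transfer ellipse at r₁, vis-viva equation gives v_p = √[μ(2/r₁ − 1/a_t)] = 25.308 km/s.
First burn Δv₁ = |v_p − v₁| = 2.651 km/s.
Circular speed at r₂: v₂ = √(μ/r₂) = 17.593 km/s.
Transfer-orbit speed at r₂: v_a = √[μ(2/r₂ − 1/a_t)] = 15.259 km/s.
Second burn Δv₂ = |v₂ − v_a| = 2.334 km/s.
Total Δv = Δv₁ + Δv₂ = 4.985 km/s.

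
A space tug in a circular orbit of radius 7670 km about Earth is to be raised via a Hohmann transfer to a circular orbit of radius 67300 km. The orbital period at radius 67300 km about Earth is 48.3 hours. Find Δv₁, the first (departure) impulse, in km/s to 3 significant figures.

Δv₁ = 2.45 km/s

From Kepler's third law T² = 4π²r³/μ at r = 67300 km, T = 48.3 hours = 48.3 × 3600 s = 1.7388×10^5 s: μ = 4π²r³/T² = 3.98021×10^5 km³/s².
Transfer-ellipse semi-major axis a_t = (r₁ + r₂)/2 = (7670 + 67300)/2 = 37485 km.
Circular speed at r = 7670 km: v_c = √(μ/r) = 7.2037 km/s.
Vis-viva on the transfer ellipse at r = 7670 km gives v_t = √[μ(2/r − 1/a_t)] = 9.6524 km/s.
Δv₁ = |v_t − v_c| = |9.6524 − 7.2037| = 2.449 km/s.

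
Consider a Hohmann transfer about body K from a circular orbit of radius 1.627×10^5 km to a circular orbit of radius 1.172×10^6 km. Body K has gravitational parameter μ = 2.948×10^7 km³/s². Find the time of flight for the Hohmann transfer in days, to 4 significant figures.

t = 3.651 days

Semi-major axis of the transfer orbit: a_t = (1.627×10^5 + 1.172×10^6)/2 = 6.6735×10^5 km.
Half the transfer-orbit period gives t = π√(a_t³/μ) = 3.1544×10^5 s.
Converting: 3.1544×10^5 s ÷ 86400 s/day = 3.651 days.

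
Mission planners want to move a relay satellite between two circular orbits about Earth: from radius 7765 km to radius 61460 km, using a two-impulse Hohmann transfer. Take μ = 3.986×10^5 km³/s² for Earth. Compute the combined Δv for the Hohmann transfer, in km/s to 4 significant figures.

Δv = 3.723 km/s

Transfer-ellipse semi-major axis a_t = (r₁ + r₂)/2 = (7765 + 61460)/2 = 34612.5 km.
At r₁ the circular-orbit speed is v₁ = √(μ/r₁) = 7.16470 km/s.
Transfer-orbit speed at r₁ (v² = μ(2/r − 1/a)): v_p = √[μ(2/r₁ − 1/a_t)] = 9.54724 km/s.
First burn Δv₁ = |v_p − v₁| = 2.383 km/s.
At r₂, v₂ = √(μ/r₂) = 2.54667 km/s.
Transfer-orbit speed at r₂: v_a = √[μ(2/r₂ − 1/a_t)] = 1.20622 km/s.
Second burn Δv₂ = |v₂ − v_a| = 1.340 km/s.
Δv = Δv₁ + Δv₂ = 2.383 + 1.340 = 3.723 km/s.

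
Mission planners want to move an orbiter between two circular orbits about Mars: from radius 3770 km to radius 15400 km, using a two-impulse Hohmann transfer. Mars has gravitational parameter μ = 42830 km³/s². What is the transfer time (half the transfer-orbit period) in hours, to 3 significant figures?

t = 3.96 hours

Semi-major axis of the transfer orbit: a_t = (3770 + 15400)/2 = 9585 km.
By Kepler's third law the transfer-orbit period is T = 2π√(a_t³/μ), so t = T/2 = 14250 s.
Converting: 14250 s ÷ 3600 s/hour = 3.96 hours.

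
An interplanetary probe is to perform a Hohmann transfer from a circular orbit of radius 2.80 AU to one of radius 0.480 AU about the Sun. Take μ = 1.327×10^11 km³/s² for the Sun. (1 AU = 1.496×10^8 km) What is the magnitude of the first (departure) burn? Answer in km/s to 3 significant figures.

Δv₁ = 8.17 km/s

In km: r₁ = 2.80 × 1.496×10^8 = 4.1888×10^8 km; r₂ = 0.480 × 1.496×10^8 = 7.1808×10^7 km.
Transfer-ellipse semi-major axis a_t = (r₁ + r₂)/2 = (4.1888×10^8 + 7.1808×10^7)/2 = 2.45344×10^8 km.
On the circular orbit at r = 4.1888×10^8 km, v_c = √(μ/r) = 17.799 km/s.
Transfer-orbit speed at the same r (vis-viva, a = a_t): v_t = √[μ(2/r − 1/a_t)] = 9.6292 km/s.
Δv₁ = |v_t − v_c| = |9.6292 − 17.799| = 8.170 km/s.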